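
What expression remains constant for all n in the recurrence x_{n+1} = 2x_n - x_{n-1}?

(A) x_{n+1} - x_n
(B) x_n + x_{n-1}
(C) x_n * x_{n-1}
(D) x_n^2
A

For the recurrence x_{n+1} = 2x_n - x_{n-1}:

If x_{n+1} = 2x_n - x_{n-1}, then:
x_{n+1} - x_n = x_n - x_{n-1}
The first difference is constant throughout the sequence.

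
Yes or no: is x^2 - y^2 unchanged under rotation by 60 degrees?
No

Applying rotation by 60 degrees: x' = x*cos(60 degrees) - y*sin(60 degrees) = x/2 - sqrt(3)y/2, y' = x*sin(60 degrees) + y*cos(60 degrees) = sqrt(3)x/2 + y/2

Substituting into x^2 - y^2:
(x/2 - sqrt(3)y/2)^2 - (sqrt(3)x/2 + y/2)^2
= -x^2/2 - sqrt(3)xy + y^2/2

This differs from the original expression x^2 - y^2, so it is NOT invariant.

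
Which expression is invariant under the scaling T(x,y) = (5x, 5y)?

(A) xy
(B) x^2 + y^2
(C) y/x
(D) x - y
C

Under the uniform scaling T(x,y) = (5x, 5y):
Substitute the transformed coordinates into each option and compare with the original:
(A) xy  ->  (5x)(5y) = 25xy   [differs from xy: not invariant]
(B) x^2 + y^2  ->  (5x)^2 + (5y)^2 = 25x^2 + 25y^2   [differs from x^2 + y^2: not invariant]
(C) y/x  ->  (5y)/(5x) = y/x   [equals y/x: invariant]
(D) x - y  ->  (5x) - (5y) = 5x - 5y   [differs from x - y: not invariant]

Only option (C), y/x, is unchanged by the transformation.
The common factor 5 cancels in a ratio of coordinates, while sums, products and sums of squares pick up factors of 5 or 25.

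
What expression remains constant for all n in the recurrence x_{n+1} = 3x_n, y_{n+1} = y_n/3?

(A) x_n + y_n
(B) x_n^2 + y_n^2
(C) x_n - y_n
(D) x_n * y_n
D

For the recurrence x_{n+1} = 3x_n, y_{n+1} = y_n/3:

x_{n+1} * y_{n+1} = (3x_n) * (y_n/3) = x_n * y_n
The product is conserved.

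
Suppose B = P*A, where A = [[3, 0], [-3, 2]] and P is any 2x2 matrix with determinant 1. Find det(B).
6

By the multiplicative property of determinants, det(B) = det(P*A) = det(P) * det(A) = det(A),
so the determinant is invariant under multiplication by any determinant-1 matrix; we just need det(A).

det(A) = (3)(2) - (0)(-3) = 6 - 0 = 6

Therefore det(B) = 1 * 6 = 6.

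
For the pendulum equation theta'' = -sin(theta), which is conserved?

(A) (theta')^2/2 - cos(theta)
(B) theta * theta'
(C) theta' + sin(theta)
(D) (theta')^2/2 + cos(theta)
A

A first integral I satisfies dI/dt = 0 along every solution. Differentiate each option and use the equation of motion:
(A) d/dt[(theta')^2/2 - cos(theta)] = theta' theta'' + sin(theta) theta' = theta'(-sin(theta)) + theta' sin(theta) = 0
(B) d/dt[theta * theta'] = (theta')^2 + theta theta'' = (theta')^2 - theta sin(theta), not identically 0
(C) d/dt[theta' + sin(theta)] = theta'' + cos(theta) theta' = -sin(theta) + theta' cos(theta), not identically 0
(D) d/dt[(theta')^2/2 + cos(theta)] = theta' theta'' - sin(theta) theta' = -2 theta' sin(theta), not identically 0

Only (A) has zero time-derivative. This is the total energy: kinetic (theta')^2/2 plus potential -cos(theta).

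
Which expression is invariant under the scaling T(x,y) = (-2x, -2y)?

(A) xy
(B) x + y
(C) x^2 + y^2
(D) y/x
D

Under the uniform scaling T(x,y) = (-2x, -2y):
Substitute the transformed coordinates into each option and compare with the original:
(A) xy  ->  (-2x)(-2y) = 4xy   [differs from xy: not invariant]
(B) x + y  ->  (-2x) + (-2y) = -2x - 2y   [differs from x + y: not invariant]
(C) x^2 + y^2  ->  (-2x)^2 + (-2y)^2 = 4x^2 + 4y^2   [differs from x^2 + y^2: not invariant]
(D) y/x  ->  (-2y)/(-2x) = y/x   [equals y/x: invariant]

Only option (D), y/x, is unchanged by the transformation.
The common factor -2 cancels in a ratio of coordinates, while sums, products and sums of squares pick up factors of -2 or 4.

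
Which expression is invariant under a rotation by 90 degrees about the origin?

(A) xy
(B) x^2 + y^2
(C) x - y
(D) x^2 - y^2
B

A rotation by 90 degrees sends (x, y) to (-y, x).
Substitute the transformed coordinates into each option and compare with the original:
(A) xy  ->  (-y)(x) = -xy   [differs from xy: not invariant]
(B) x^2 + y^2  ->  (-y)^2 + (x)^2 = x^2 + y^2   [equals x^2 + y^2: invariant]
(C) x - y  ->  (-y) - (x) = -x - y   [differs from x - y: not invariant]
(D) x^2 - y^2  ->  (-y)^2 - (x)^2 = -x^2 + y^2   [differs from x^2 - y^2: not invariant]

Only option (B), x^2 + y^2, is unchanged by the transformation.
Geometrically, x^2 + y^2 is the squared distance from the origin, which every rotation about the origin preserves.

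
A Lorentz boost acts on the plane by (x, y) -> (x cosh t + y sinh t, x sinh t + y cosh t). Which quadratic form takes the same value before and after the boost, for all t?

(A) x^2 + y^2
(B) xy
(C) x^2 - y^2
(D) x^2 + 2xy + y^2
C

Write x' = x cosh t + y sinh t, y' = x sinh t + y cosh t and substitute into each option:
(A) x^2 + y^2: (x cosh t + y sinh t)^2 + (x sinh t + y cosh t)^2 = (x^2 + y^2)(cosh^2 t + sinh^2 t) + 4xy sinh t cosh t = (x^2 + y^2) cosh 2t + 2xy sinh 2t   [not invariant for t != 0]
(B) xy: (x cosh t + y sinh t)(x sinh t + y cosh t) = xy(cosh^2 t + sinh^2 t) + (x^2 + y^2) sinh t cosh t = xy cosh 2t + (x^2 + y^2)(sinh 2t)/2   [not invariant for t != 0]
(C) x^2 - y^2: (x cosh t + y sinh t)^2 - (x sinh t + y cosh t)^2 = x^2(cosh^2 t - sinh^2 t) + 2xy(cosh t sinh t - sinh t cosh t) + y^2(sinh^2 t - cosh^2 t) = x^2 - y^2   [invariant, using cosh^2 t - sinh^2 t = 1]
(D) x^2 + 2xy + y^2: (x' + y')^2 with x' + y' = (x + y)(cosh t + sinh t) = (x + y)e^t, so it becomes (x + y)^2 e^(2t)   [not invariant for t != 0]

Only (C) x^2 - y^2 is unchanged; it is the Minkowski form preserved by Lorentz boosts, just as x^2 + y^2 is preserved by ordinary rotations.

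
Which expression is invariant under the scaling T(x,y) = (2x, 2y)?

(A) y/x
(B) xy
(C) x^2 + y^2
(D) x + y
A

Under the uniform scaling T(x,y) = (2x, 2y):
Substitute the transformed coordinates into each option and compare with the original:
(A) y/x  ->  (2y)/(2x) = y/x   [equals y/x: invariant]
(B) xy  ->  (2x)(2y) = 4xy   [differs from xy: not invariant]
(C) x^2 + y^2  ->  (2x)^2 + (2y)^2 = 4x^2 + 4y^2   [differs from x^2 + y^2: not invariant]
(D) x + y  ->  (2x) + (2y) = 2x + 2y   [differs from x + y: not invariant]

Only option (A), y/x, is unchanged by the transformation.
The common factor 2 cancels in a ratio of coordinates, while sums, products and sums of squares pick up factors of 2 or 4.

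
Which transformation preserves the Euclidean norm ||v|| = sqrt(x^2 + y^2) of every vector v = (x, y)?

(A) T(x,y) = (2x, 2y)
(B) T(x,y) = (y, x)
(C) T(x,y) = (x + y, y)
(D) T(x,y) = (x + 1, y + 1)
B

A transformation preserves a norm if ||T(v)|| = ||v|| for every v; a single vector where the norm changes rules an option out.

(A) T(x,y) = (2x, 2y): v = (1, 0) has norm sqrt((1)^2 + (0)^2) = 1, but T(v) = (2, 0) has norm 2 -- not preserved.
(B) T(x,y) = (y, x): preserves the norm -- it is an orthogonal map (a rotation/reflection), and (y)^2 + (x)^2 simplifies to x^2 + y^2.
(C) T(x,y) = (x + y, y): v = (0, 1) has norm sqrt((0)^2 + (1)^2) = 1, but T(v) = (1, 1) has norm sqrt(2) -- not preserved.
(D) T(x,y) = (x + 1, y + 1): v = (1, 0) has norm sqrt((1)^2 + (0)^2) = 1, but T(v) = (2, 1) has norm sqrt(5) -- not preserved.

Therefore the answer is (B).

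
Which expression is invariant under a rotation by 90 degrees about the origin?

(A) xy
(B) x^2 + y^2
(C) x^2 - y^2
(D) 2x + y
B

A rotation by 90 degrees sends (x, y) to (-y, x).
Substitute the transformed coordinates into each option and compare with the original:
(A) xy  ->  (-y)(x) = -xy   [differs from xy: not invariant]
(B) x^2 + y^2  ->  (-y)^2 + (x)^2 = x^2 + y^2   [equals x^2 + y^2: invariant]
(C) x^2 - y^2  ->  (-y)^2 - (x)^2 = -x^2 + y^2   [differs from x^2 - y^2: not invariant]
(D) 2x + y  ->  2(-y) + (x) = x - 2y   [differs from 2x + y: not invariant]

Only option (B), x^2 + y^2, is unchanged by the transformation.
Geometrically, x^2 + y^2 is the squared distance from the origin, which every rotation about the origin preserves.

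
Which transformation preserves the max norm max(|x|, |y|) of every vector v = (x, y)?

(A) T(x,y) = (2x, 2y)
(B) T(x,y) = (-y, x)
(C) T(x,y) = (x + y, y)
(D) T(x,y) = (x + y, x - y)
B

A transformation preserves a norm if ||T(v)|| = ||v|| for every v; a single vector where the norm changes rules an option out.

(A) T(x,y) = (2x, 2y): v = (1, 0) has norm max(|1|, |0|) = 1, but T(v) = (2, 0) has norm 2 -- not preserved.
(B) T(x,y) = (-y, x): preserves the norm -- it only permutes the coordinates and/or flips signs, which leaves max(|x|, |y|) unchanged.
(C) T(x,y) = (x + y, y): v = (1, 1) has norm max(|1|, |1|) = 1, but T(v) = (2, 1) has norm 2 -- not preserved.
(D) T(x,y) = (x + y, x - y): v = (1, 1) has norm max(|1|, |1|) = 1, but T(v) = (2, 0) has norm 2 -- not preserved.

Therefore the answer is (B).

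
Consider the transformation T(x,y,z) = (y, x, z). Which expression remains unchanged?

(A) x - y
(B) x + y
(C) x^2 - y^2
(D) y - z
B

Apply T(x,y,z) = (y, x, z) to each option, i.e. replace (x, y, z) by the transformed coordinates.
Substitute the transformed coordinates into each option and compare with the original:
(A) x - y  ->  (y) - (x) = -x + y   [differs from x - y: not invariant]
(B) x + y  ->  (y) + (x) = x + y   [equals x + y: invariant]
(C) x^2 - y^2  ->  (y)^2 - (x)^2 = -x^2 + y^2   [differs from x^2 - y^2: not invariant]
(D) y - z  ->  (x) - (z) = x - z   [differs from y - z: not invariant]

Only option (B), x + y, is unchanged by the transformation.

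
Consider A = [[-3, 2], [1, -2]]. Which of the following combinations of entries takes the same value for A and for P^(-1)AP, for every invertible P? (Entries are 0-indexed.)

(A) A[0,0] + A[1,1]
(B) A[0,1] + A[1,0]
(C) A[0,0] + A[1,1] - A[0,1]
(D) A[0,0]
A

A[0,0] + A[1,1] is the trace of A. By the cyclic property of the trace, tr(P^(-1)AP) = tr(APP^(-1)) = tr(A), so it is the same for every matrix similar to A.

The other combinations are not similarity invariants. For example, take P = [[1, 2], [0, 1]] (det P = 1), so P^(-1) = [[1, -2], [0, 1]] and
B = P^(-1)AP = [[-5, -4], [1, 0]].
Evaluating each option on A and on B:
(A) A[0,0] + A[1,1]: -5 for A, -5 for B -> unchanged
(B) A[0,1] + A[1,0]: 3 for A, -3 for B -> changes
(C) A[0,0] + A[1,1] - A[0,1]: -7 for A, -1 for B -> changes
(D) A[0,0]: -3 for A, -5 for B -> changes

Only (A) A[0,0] + A[1,1] = -5 survives (and it does so for every P, not just this one), so it is the invariant.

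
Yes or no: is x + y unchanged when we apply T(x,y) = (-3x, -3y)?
No

Substitute T(x,y) = (-3x, -3y) into the expression and compare with the original.

Original: x + y
After applying T: (-3x) + (-3y) = -3x - 3y

This differs from the original x + y (difference: -4x - 4y), so the expression is NOT invariant.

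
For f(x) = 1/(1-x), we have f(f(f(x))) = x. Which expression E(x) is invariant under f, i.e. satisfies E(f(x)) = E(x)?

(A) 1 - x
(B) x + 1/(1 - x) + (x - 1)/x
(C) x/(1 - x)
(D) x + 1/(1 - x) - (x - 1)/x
B

Replace x by f(x) = 1/(1 - x) in each option and simplify. As a quick numerical cross-check, also compare E(5) with E(f(5)) = E(-1/4).

(A) 1 - x  ->  1 - (1/(1 - x)) = x/(x - 1); check: E(5) = -4 but E(-1/4) = 5/4.   [not invariant]
(B) x + 1/(1 - x) + (x - 1)/x  ->  (1/(1 - x)) + 1/(1 - (1/(1 - x))) + ((1/(1 - x)) - 1)/(1/(1 - x)), which simplifies back to x + 1/(1 - x) + (x - 1)/x; check: E(5) = 111/20, E(-1/4) = 111/20.   [invariant]
(C) x/(1 - x)  ->  (1/(1 - x))/(1 - (1/(1 - x))) = -1/x; check: E(5) = -5/4 but E(-1/4) = -1/5.   [not invariant]
(D) x + 1/(1 - x) - (x - 1)/x  ->  (1/(1 - x)) + 1/(1 - (1/(1 - x))) - ((1/(1 - x)) - 1)/(1/(1 - x)) = (x^2(1 - x) - x + (x - 1)^2)/(x(x - 1)); check: E(5) = 79/20 but E(-1/4) = -89/20.   [not invariant]

Only (B) is unchanged. Indeed f(f(x)) = 1/(1 - 1/(1-x)) = (1-x)/(-x) = (x-1)/x, so E(x) = x + f(x) + f(f(x)) is the sum over the whole 3-cycle; applying f just permutes the three terms cyclically (x -> f(x) -> f(f(x)) -> x), leaving the sum unchanged.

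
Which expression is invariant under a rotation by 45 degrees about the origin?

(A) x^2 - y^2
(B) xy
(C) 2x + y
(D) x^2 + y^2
D

A rotation by 45 degrees sends (x, y) to (sqrt(2)x/2 - sqrt(2)y/2, sqrt(2)x/2 + sqrt(2)y/2).
Substitute the transformed coordinates into each option and compare with the original:
(A) x^2 - y^2  ->  (sqrt(2)x/2 - sqrt(2)y/2)^2 - (sqrt(2)x/2 + sqrt(2)y/2)^2 = -2xy   [differs from x^2 - y^2: not invariant]
(B) xy  ->  (sqrt(2)x/2 - sqrt(2)y/2)(sqrt(2)x/2 + sqrt(2)y/2) = x^2/2 - y^2/2   [differs from xy: not invariant]
(C) 2x + y  ->  2(sqrt(2)x/2 - sqrt(2)y/2) + (sqrt(2)x/2 + sqrt(2)y/2) = 3sqrt(2)x/2 - sqrt(2)y/2   [differs from 2x + y: not invariant]
(D) x^2 + y^2  ->  (sqrt(2)x/2 - sqrt(2)y/2)^2 + (sqrt(2)x/2 + sqrt(2)y/2)^2 = x^2 + y^2   [equals x^2 + y^2: invariant]

Only option (D), x^2 + y^2, is unchanged by the transformation.
Geometrically, x^2 + y^2 is the squared distance from the origin, which every rotation about the origin preserves.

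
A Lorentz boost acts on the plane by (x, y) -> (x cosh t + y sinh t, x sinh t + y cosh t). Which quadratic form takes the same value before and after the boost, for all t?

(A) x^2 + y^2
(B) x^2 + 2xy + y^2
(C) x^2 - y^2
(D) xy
C

Write x' = x cosh t + y sinh t, y' = x sinh t + y cosh t and substitute into each option:
(A) x^2 + y^2: (x cosh t + y sinh t)^2 + (x sinh t + y cosh t)^2 = (x^2 + y^2)(cosh^2 t + sinh^2 t) + 4xy sinh t cosh t = (x^2 + y^2) cosh 2t + 2xy sinh 2t   [not invariant for t != 0]
(B) x^2 + 2xy + y^2: (x' + y')^2 with x' + y' = (x + y)(cosh t + sinh t) = (x + y)e^t, so it becomes (x + y)^2 e^(2t)   [not invariant for t != 0]
(C) x^2 - y^2: (x cosh t + y sinh t)^2 - (x sinh t + y cosh t)^2 = x^2(cosh^2 t - sinh^2 t) + 2xy(cosh t sinh t - sinh t cosh t) + y^2(sinh^2 t - cosh^2 t) = x^2 - y^2   [invariant, using cosh^2 t - sinh^2 t = 1]
(D) xy: (x cosh t + y sinh t)(x sinh t + y cosh t) = xy(cosh^2 t + sinh^2 t) + (x^2 + y^2) sinh t cosh t = xy cosh 2t + (x^2 + y^2)(sinh 2t)/2   [not invariant for t != 0]

Only (C) x^2 - y^2 is unchanged; it is the Minkowski form preserved by Lorentz boosts, just as x^2 + y^2 is preserved by ordinary rotations.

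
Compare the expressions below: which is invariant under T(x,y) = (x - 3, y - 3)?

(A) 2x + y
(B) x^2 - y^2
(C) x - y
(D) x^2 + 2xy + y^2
C

An expression E(x,y) is invariant under T if E(T(x,y)) = E(x,y). Here T(x,y) = (x - 3, y - 3).
Substitute the transformed coordinates into each option and compare with the original:
(A) 2x + y  ->  2(x - 3) + (y - 3) = 2x + y - 9   [differs from 2x + y: not invariant]
(B) x^2 - y^2  ->  (x - 3)^2 - (y - 3)^2 = x^2 - 6x - y^2 + 6y   [differs from x^2 - y^2: not invariant]
(C) x - y  ->  (x - 3) - (y - 3) = x - y   [equals x - y: invariant]
(D) x^2 + 2xy + y^2  ->  (x - 3)^2 + 2(x - 3)(y - 3) + (y - 3)^2 = x^2 + 2xy - 12x + y^2 - 12y + 36   [differs from x^2 + 2xy + y^2: not invariant]

Only option (C), x - y, is unchanged by the transformation.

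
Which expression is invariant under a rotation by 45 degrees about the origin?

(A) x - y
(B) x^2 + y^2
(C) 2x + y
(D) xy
B

A rotation by 45 degrees sends (x, y) to (sqrt(2)x/2 - sqrt(2)y/2, sqrt(2)x/2 + sqrt(2)y/2).
Substitute the transformed coordinates into each option and compare with the original:
(A) x - y  ->  (sqrt(2)x/2 - sqrt(2)y/2) - (sqrt(2)x/2 + sqrt(2)y/2) = -sqrt(2)y   [differs from x - y: not invariant]
(B) x^2 + y^2  ->  (sqrt(2)x/2 - sqrt(2)y/2)^2 + (sqrt(2)x/2 + sqrt(2)y/2)^2 = x^2 + y^2   [equals x^2 + y^2: invariant]
(C) 2x + y  ->  2(sqrt(2)x/2 - sqrt(2)y/2) + (sqrt(2)x/2 + sqrt(2)y/2) = 3sqrt(2)x/2 - sqrt(2)y/2   [differs from 2x + y: not invariant]
(D) xy  ->  (sqrt(2)x/2 - sqrt(2)y/2)(sqrt(2)x/2 + sqrt(2)y/2) = x^2/2 - y^2/2   [differs from xy: not invariant]

Only option (B), x^2 + y^2, is unchanged by the transformation.
Geometrically, x^2 + y^2 is the squared distance from the origin, which every rotation about the origin preserves.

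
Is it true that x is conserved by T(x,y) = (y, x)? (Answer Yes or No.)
No

Substitute T(x,y) = (y, x) into the expression and compare with the original.

Original: x
After applying T: (y) = y

This differs from the original x (difference: -x + y), so the expression is NOT invariant.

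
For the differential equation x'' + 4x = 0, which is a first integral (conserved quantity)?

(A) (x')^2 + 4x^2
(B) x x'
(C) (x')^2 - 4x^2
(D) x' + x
A

A first integral I satisfies dI/dt = 0 along every solution. Differentiate each option and use the equation of motion:
(A) d/dt[(x')^2 + 4x^2] = 2x'x'' + 8x x' = 2x'(-4x) + 8x x' = 0
(B) d/dt[x x'] = (x')^2 + x x'' = (x')^2 - 4x^2, not identically 0
(C) d/dt[(x')^2 - 4x^2] = 2x'x'' - 8x x' = -16x x', not identically 0
(D) d/dt[x' + x] = x'' + x' = -4x + x', not identically 0

Only (A) has zero time-derivative. So the energy-like quantity (x')^2 + 4x^2 is the first integral.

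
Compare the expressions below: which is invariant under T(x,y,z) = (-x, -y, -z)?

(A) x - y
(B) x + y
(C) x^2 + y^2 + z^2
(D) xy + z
C

Apply T(x,y,z) = (-x, -y, -z) to each option, i.e. replace (x, y, z) by the transformed coordinates.
Substitute the transformed coordinates into each option and compare with the original:
(A) x - y  ->  (-x) - (-y) = -x + y   [differs from x - y: not invariant]
(B) x + y  ->  (-x) + (-y) = -x - y   [differs from x + y: not invariant]
(C) x^2 + y^2 + z^2  ->  (-x)^2 + (-y)^2 + (-z)^2 = x^2 + y^2 + z^2   [equals x^2 + y^2 + z^2: invariant]
(D) xy + z  ->  (-x)(-y) + (-z) = xy - z   [differs from xy + z: not invariant]

Only option (C), x^2 + y^2 + z^2, is unchanged by the transformation.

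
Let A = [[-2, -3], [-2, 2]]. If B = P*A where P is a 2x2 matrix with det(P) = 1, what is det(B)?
-10

By the multiplicative property of determinants, det(B) = det(P*A) = det(P) * det(A) = det(A),
so the determinant is invariant under multiplication by any determinant-1 matrix; we just need det(A).

det(A) = (-2)(2) - (-3)(-2) = -4 - 6 = -10

Therefore det(B) = 1 * (-10) = -10.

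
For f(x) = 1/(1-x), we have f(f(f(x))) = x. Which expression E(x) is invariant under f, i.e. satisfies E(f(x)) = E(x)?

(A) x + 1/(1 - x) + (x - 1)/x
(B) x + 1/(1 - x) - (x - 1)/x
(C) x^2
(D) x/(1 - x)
A

Replace x by f(x) = 1/(1 - x) in each option and simplify. As a quick numerical cross-check, also compare E(5) with E(f(5)) = E(-1/4).

(A) x + 1/(1 - x) + (x - 1)/x  ->  (1/(1 - x)) + 1/(1 - (1/(1 - x))) + ((1/(1 - x)) - 1)/(1/(1 - x)), which simplifies back to x + 1/(1 - x) + (x - 1)/x; check: E(5) = 111/20, E(-1/4) = 111/20.   [invariant]
(B) x + 1/(1 - x) - (x - 1)/x  ->  (1/(1 - x)) + 1/(1 - (1/(1 - x))) - ((1/(1 - x)) - 1)/(1/(1 - x)) = (x^2(1 - x) - x + (x - 1)^2)/(x(x - 1)); check: E(5) = 79/20 but E(-1/4) = -89/20.   [not invariant]
(C) x^2  ->  (1/(1 - x))^2 = (x - 1)^(-2); check: E(5) = 25 but E(-1/4) = 1/16.   [not invariant]
(D) x/(1 - x)  ->  (1/(1 - x))/(1 - (1/(1 - x))) = -1/x; check: E(5) = -5/4 but E(-1/4) = -1/5.   [not invariant]

Only (A) is unchanged. Indeed f(f(x)) = 1/(1 - 1/(1-x)) = (1-x)/(-x) = (x-1)/x, so E(x) = x + f(x) + f(f(x)) is the sum over the whole 3-cycle; applying f just permutes the three terms cyclically (x -> f(x) -> f(f(x)) -> x), leaving the sum unchanged.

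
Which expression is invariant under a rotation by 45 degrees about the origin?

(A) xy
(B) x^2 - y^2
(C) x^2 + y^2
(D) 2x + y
C

A rotation by 45 degrees sends (x, y) to (sqrt(2)x/2 - sqrt(2)y/2, sqrt(2)x/2 + sqrt(2)y/2).
Substitute the transformed coordinates into each option and compare with the original:
(A) xy  ->  (sqrt(2)x/2 - sqrt(2)y/2)(sqrt(2)x/2 + sqrt(2)y/2) = x^2/2 - y^2/2   [differs from xy: not invariant]
(B) x^2 - y^2  ->  (sqrt(2)x/2 - sqrt(2)y/2)^2 - (sqrt(2)x/2 + sqrt(2)y/2)^2 = -2xy   [differs from x^2 - y^2: not invariant]
(C) x^2 + y^2  ->  (sqrt(2)x/2 - sqrt(2)y/2)^2 + (sqrt(2)x/2 + sqrt(2)y/2)^2 = x^2 + y^2   [equals x^2 + y^2: invariant]
(D) 2x + y  ->  2(sqrt(2)x/2 - sqrt(2)y/2) + (sqrt(2)x/2 + sqrt(2)y/2) = 3sqrt(2)x/2 - sqrt(2)y/2   [differs from 2x + y: not invariant]

Only option (C), x^2 + y^2, is unchanged by the transformation.
Geometrically, x^2 + y^2 is the squared distance from the origin, which every rotation about the origin preserves.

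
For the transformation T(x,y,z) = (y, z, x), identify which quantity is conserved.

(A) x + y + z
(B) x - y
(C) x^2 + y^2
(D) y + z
A

Apply T(x,y,z) = (y, z, x) to each option, i.e. replace (x, y, z) by the transformed coordinates.
Substitute the transformed coordinates into each option and compare with the original:
(A) x + y + z  ->  (y) + (z) + (x) = x + y + z   [equals x + y + z: invariant]
(B) x - y  ->  (y) - (z) = y - z   [differs from x - y: not invariant]
(C) x^2 + y^2  ->  (y)^2 + (z)^2 = y^2 + z^2   [differs from x^2 + y^2: not invariant]
(D) y + z  ->  (z) + (x) = x + z   [differs from y + z: not invariant]

Only option (A), x + y + z, is unchanged by the transformation.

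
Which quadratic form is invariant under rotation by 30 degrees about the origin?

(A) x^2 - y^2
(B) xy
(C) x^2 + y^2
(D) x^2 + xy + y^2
C

Rotation by 30 degrees sends (x, y) to (sqrt(3)x/2 - y/2, x/2 + sqrt(3)y/2).
Substitute the transformed coordinates into each option and compare with the original:
(A) x^2 - y^2  ->  (sqrt(3)x/2 - y/2)^2 - (x/2 + sqrt(3)y/2)^2 = x^2/2 - sqrt(3)xy - y^2/2   [differs from x^2 - y^2: not invariant]
(B) xy  ->  (sqrt(3)x/2 - y/2)(x/2 + sqrt(3)y/2) = sqrt(3)x^2/4 + xy/2 - sqrt(3)y^2/4   [differs from xy: not invariant]
(C) x^2 + y^2  ->  (sqrt(3)x/2 - y/2)^2 + (x/2 + sqrt(3)y/2)^2 = x^2 + y^2   [equals x^2 + y^2: invariant]
(D) x^2 + xy + y^2  ->  (sqrt(3)x/2 - y/2)^2 + (sqrt(3)x/2 - y/2)(x/2 + sqrt(3)y/2) + (x/2 + sqrt(3)y/2)^2 = sqrt(3)x^2/4 + x^2 + xy/2 - sqrt(3)y^2/4 + y^2   [differs from x^2 + xy + y^2: not invariant]

Only option (C), x^2 + y^2, is unchanged by the transformation.
x^2 + y^2 is the squared distance from the origin, which rotations preserve.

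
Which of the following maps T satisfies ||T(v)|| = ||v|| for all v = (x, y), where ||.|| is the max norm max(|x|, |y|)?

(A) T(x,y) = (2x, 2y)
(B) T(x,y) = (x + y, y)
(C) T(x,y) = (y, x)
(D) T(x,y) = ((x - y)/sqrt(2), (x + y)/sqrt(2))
C

A transformation preserves a norm if ||T(v)|| = ||v|| for every v; a single vector where the norm changes rules an option out.

(A) T(x,y) = (2x, 2y): v = (1, 0) has norm max(|1|, |0|) = 1, but T(v) = (2, 0) has norm 2 -- not preserved.
(B) T(x,y) = (x + y, y): v = (1, 1) has norm max(|1|, |1|) = 1, but T(v) = (2, 1) has norm 2 -- not preserved.
(C) T(x,y) = (y, x): preserves the norm -- it only permutes the coordinates and/or flips signs, which leaves max(|x|, |y|) unchanged.
(D) T(x,y) = ((x - y)/sqrt(2), (x + y)/sqrt(2)): v = (1, 0) has norm max(|1|, |0|) = 1, but T(v) = (sqrt(2)/2, sqrt(2)/2) has norm sqrt(2)/2 -- not preserved.

Therefore the answer is (C).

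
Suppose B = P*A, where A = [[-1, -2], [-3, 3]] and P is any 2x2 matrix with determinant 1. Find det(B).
-9

By the multiplicative property of determinants, det(B) = det(P*A) = det(P) * det(A) = det(A),
so the determinant is invariant under multiplication by any determinant-1 matrix; we just need det(A).

det(A) = (-1)(3) - (-2)(-3) = -3 - 6 = -9

Therefore det(B) = 1 * (-9) = -9.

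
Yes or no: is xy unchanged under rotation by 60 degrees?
No

Applying rotation by 60 degrees: x' = x*cos(60 degrees) - y*sin(60 degrees) = x/2 - sqrt(3)y/2, y' = x*sin(60 degrees) + y*cos(60 degrees) = sqrt(3)x/2 + y/2

Substituting into xy:
(x/2 - sqrt(3)y/2)(sqrt(3)x/2 + y/2)
= sqrt(3)x^2/4 - xy/2 - sqrt(3)y^2/4

This differs from the original expression xy, so it is NOT invariant.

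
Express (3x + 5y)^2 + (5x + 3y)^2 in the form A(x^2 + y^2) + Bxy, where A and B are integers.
34(x^2 + y^2) + 60xy

Expanding: (3x + 5y)^2 = 9x^2 + 30xy + 25y^2
(5x + 3y)^2 = 25x^2 + 30xy + 9y^2
Sum = (9+25)(x^2+y^2) + 60xy = 34(x^2 + y^2) + 60xy
This is symmetric in x and y.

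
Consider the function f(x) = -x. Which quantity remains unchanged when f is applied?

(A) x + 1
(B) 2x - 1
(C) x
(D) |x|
D

For f(x) = -x:
Applying f replaces x by -x. Since |-x| = |x|, the absolute value is unchanged by f, whereas x -> -x, 2x - 1 -> -2x - 1 and x + 1 -> -x + 1 all change.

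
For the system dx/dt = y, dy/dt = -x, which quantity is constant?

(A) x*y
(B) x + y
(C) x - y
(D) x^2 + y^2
D

A first integral I satisfies dI/dt = 0 along every solution. Differentiate each option and use the equation of motion:
(A) d/dt[x*y] = (dx/dt)y + x(dy/dt) = y^2 - x^2, not identically 0
(B) d/dt[x + y] = y + (-x) = y - x, not identically 0
(C) d/dt[x - y] = y - (-x) = x + y, not identically 0
(D) d/dt[x^2 + y^2] = 2x*dx/dt + 2y*dy/dt = 2x*y + 2y*(-x) = 0

Only (D) has zero time-derivative. So x^2 + y^2 (the squared radius; trajectories are circles) is the conserved quantity.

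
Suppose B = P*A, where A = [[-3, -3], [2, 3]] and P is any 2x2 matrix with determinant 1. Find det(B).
-3

By the multiplicative property of determinants, det(B) = det(P*A) = det(P) * det(A) = det(A),
so the determinant is invariant under multiplication by any determinant-1 matrix; we just need det(A).

det(A) = (-3)(3) - (-3)(2) = -9 - (-6) = -3

Therefore det(B) = 1 * (-3) = -3.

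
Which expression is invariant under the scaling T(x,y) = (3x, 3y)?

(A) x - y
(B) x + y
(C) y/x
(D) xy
C

Under the uniform scaling T(x,y) = (3x, 3y):
Substitute the transformed coordinates into each option and compare with the original:
(A) x - y  ->  (3x) - (3y) = 3x - 3y   [differs from x - y: not invariant]
(B) x + y  ->  (3x) + (3y) = 3x + 3y   [differs from x + y: not invariant]
(C) y/x  ->  (3y)/(3x) = y/x   [equals y/x: invariant]
(D) xy  ->  (3x)(3y) = 9xy   [differs from xy: not invariant]

Only option (C), y/x, is unchanged by the transformation.
The common factor 3 cancels in a ratio of coordinates, while sums, products and sums of squares pick up factors of 3 or 9.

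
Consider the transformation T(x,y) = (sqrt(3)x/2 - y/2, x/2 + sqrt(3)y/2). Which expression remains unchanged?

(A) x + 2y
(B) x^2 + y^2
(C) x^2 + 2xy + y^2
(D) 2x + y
B

An expression E(x,y) is invariant under T if E(T(x,y)) = E(x,y). Here T(x,y) = (sqrt(3)x/2 - y/2, x/2 + sqrt(3)y/2).
Substitute the transformed coordinates into each option and compare with the original:
(A) x + 2y  ->  (sqrt(3)x/2 - y/2) + 2(x/2 + sqrt(3)y/2) = sqrt(3)x/2 + x - y/2 + sqrt(3)y   [differs from x + 2y: not invariant]
(B) x^2 + y^2  ->  (sqrt(3)x/2 - y/2)^2 + (x/2 + sqrt(3)y/2)^2 = x^2 + y^2   [equals x^2 + y^2: invariant]
(C) x^2 + 2xy + y^2  ->  (sqrt(3)x/2 - y/2)^2 + 2(sqrt(3)x/2 - y/2)(x/2 + sqrt(3)y/2) + (x/2 + sqrt(3)y/2)^2 = sqrt(3)x^2/2 + x^2 + xy - sqrt(3)y^2/2 + y^2   [differs from x^2 + 2xy + y^2: not invariant]
(D) 2x + y  ->  2(sqrt(3)x/2 - y/2) + (x/2 + sqrt(3)y/2) = x/2 + sqrt(3)x - y + sqrt(3)y/2   [differs from 2x + y: not invariant]

Only option (B), x^2 + y^2, is unchanged by the transformation.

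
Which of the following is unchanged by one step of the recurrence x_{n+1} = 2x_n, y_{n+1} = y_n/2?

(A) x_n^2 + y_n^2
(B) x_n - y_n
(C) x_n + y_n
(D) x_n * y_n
D

For the recurrence x_{n+1} = 2x_n, y_{n+1} = y_n/2:

x_{n+1} * y_{n+1} = (2x_n) * (y_n/2) = x_n * y_n
The product is conserved.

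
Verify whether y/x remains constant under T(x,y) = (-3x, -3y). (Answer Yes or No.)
Yes

Substitute T(x,y) = (-3x, -3y) into the expression and compare with the original.

Original: y/x
After applying T: (-3y)/(-3x) = y/x

This is identical to the original y/x, so the expression is invariant.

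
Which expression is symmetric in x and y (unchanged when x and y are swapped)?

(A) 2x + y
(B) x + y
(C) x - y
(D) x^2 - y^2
B

A symmetric expression is unchanged when the variables are permuted; here the transformation to test is the swap (x, y) -> (y, x).
Substitute the transformed coordinates into each option and compare with the original:
(A) 2x + y  ->  2(y) + (x) = x + 2y   [differs from 2x + y: not invariant]
(B) x + y  ->  (y) + (x) = x + y   [equals x + y: invariant]
(C) x - y  ->  (y) - (x) = -x + y   [differs from x - y: not invariant]
(D) x^2 - y^2  ->  (y)^2 - (x)^2 = -x^2 + y^2   [differs from x^2 - y^2: not invariant]

Only option (B), x + y, is unchanged by the transformation.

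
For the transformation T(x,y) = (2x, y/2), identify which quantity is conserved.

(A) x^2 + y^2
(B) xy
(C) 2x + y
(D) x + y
B

An expression E(x,y) is invariant under T if E(T(x,y)) = E(x,y). Here T(x,y) = (2x, y/2).
Substitute the transformed coordinates into each option and compare with the original:
(A) x^2 + y^2  ->  (2x)^2 + (y/2)^2 = 4x^2 + y^2/4   [differs from x^2 + y^2: not invariant]
(B) xy  ->  (2x)(y/2) = xy   [equals xy: invariant]
(C) 2x + y  ->  2(2x) + (y/2) = 4x + y/2   [differs from 2x + y: not invariant]
(D) x + y  ->  (2x) + (y/2) = 2x + y/2   [differs from x + y: not invariant]

Only option (B), xy, is unchanged by the transformation.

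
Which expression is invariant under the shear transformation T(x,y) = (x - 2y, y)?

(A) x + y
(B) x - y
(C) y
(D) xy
C

Under the shear T(x,y) = (x - 2y, y):
Substitute the transformed coordinates into each option and compare with the original:
(A) x + y  ->  (x - 2y) + (y) = x - y   [differs from x + y: not invariant]
(B) x - y  ->  (x - 2y) - (y) = x - 3y   [differs from x - y: not invariant]
(C) y  ->  (y) = y   [equals y: invariant]
(D) xy  ->  (x - 2y)(y) = xy - 2y^2   [differs from xy: not invariant]

Only option (C), y, is unchanged by the transformation.
A horizontal shear moves points parallel to the x-axis, so the y-coordinate (and any function of y alone) is unchanged.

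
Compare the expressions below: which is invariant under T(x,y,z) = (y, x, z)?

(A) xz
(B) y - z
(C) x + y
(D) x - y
C

Apply T(x,y,z) = (y, x, z) to each option, i.e. replace (x, y, z) by the transformed coordinates.
Substitute the transformed coordinates into each option and compare with the original:
(A) xz  ->  (y)(z) = yz   [differs from xz: not invariant]
(B) y - z  ->  (x) - (z) = x - z   [differs from y - z: not invariant]
(C) x + y  ->  (y) + (x) = x + y   [equals x + y: invariant]
(D) x - y  ->  (y) - (x) = -x + y   [differs from x - y: not invariant]

Only option (C), x + y, is unchanged by the transformation.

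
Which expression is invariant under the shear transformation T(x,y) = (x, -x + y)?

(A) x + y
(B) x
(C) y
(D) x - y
B

Under the shear T(x,y) = (x, -x + y):
Substitute the transformed coordinates into each option and compare with the original:
(A) x + y  ->  (x) + (-x + y) = y   [differs from x + y: not invariant]
(B) x  ->  (x) = x   [equals x: invariant]
(C) y  ->  (-x + y) = -x + y   [differs from y: not invariant]
(D) x - y  ->  (x) - (-x + y) = 2x - y   [differs from x - y: not invariant]

Only option (B), x, is unchanged by the transformation.
A vertical shear moves points parallel to the y-axis, so the x-coordinate (and any function of x alone) is unchanged.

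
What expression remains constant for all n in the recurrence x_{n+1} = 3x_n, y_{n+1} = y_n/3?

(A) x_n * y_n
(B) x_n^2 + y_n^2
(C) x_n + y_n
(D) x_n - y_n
A

For the recurrence x_{n+1} = 3x_n, y_{n+1} = y_n/3:

x_{n+1} * y_{n+1} = (3x_n) * (y_n/3) = x_n * y_n
The product is conserved.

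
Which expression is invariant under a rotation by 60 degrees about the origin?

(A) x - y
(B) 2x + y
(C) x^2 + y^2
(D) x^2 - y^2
C

A rotation by 60 degrees sends (x, y) to (x/2 - sqrt(3)y/2, sqrt(3)x/2 + y/2).
Substitute the transformed coordinates into each option and compare with the original:
(A) x - y  ->  (x/2 - sqrt(3)y/2) - (sqrt(3)x/2 + y/2) = -sqrt(3)x/2 + x/2 - sqrt(3)y/2 - y/2   [differs from x - y: not invariant]
(B) 2x + y  ->  2(x/2 - sqrt(3)y/2) + (sqrt(3)x/2 + y/2) = sqrt(3)x/2 + x - sqrt(3)y + y/2   [differs from 2x + y: not invariant]
(C) x^2 + y^2  ->  (x/2 - sqrt(3)y/2)^2 + (sqrt(3)x/2 + y/2)^2 = x^2 + y^2   [equals x^2 + y^2: invariant]
(D) x^2 - y^2  ->  (x/2 - sqrt(3)y/2)^2 - (sqrt(3)x/2 + y/2)^2 = -x^2/2 - sqrt(3)xy + y^2/2   [differs from x^2 - y^2: not invariant]

Only option (C), x^2 + y^2, is unchanged by the transformation.
Geometrically, x^2 + y^2 is the squared distance from the origin, which every rotation about the origin preserves.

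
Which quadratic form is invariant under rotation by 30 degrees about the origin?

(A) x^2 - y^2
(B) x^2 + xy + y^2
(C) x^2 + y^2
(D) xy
C

Rotation by 30 degrees sends (x, y) to (sqrt(3)x/2 - y/2, x/2 + sqrt(3)y/2).
Substitute the transformed coordinates into each option and compare with the original:
(A) x^2 - y^2  ->  (sqrt(3)x/2 - y/2)^2 - (x/2 + sqrt(3)y/2)^2 = x^2/2 - sqrt(3)xy - y^2/2   [differs from x^2 - y^2: not invariant]
(B) x^2 + xy + y^2  ->  (sqrt(3)x/2 - y/2)^2 + (sqrt(3)x/2 - y/2)(x/2 + sqrt(3)y/2) + (x/2 + sqrt(3)y/2)^2 = sqrt(3)x^2/4 + x^2 + xy/2 - sqrt(3)y^2/4 + y^2   [differs from x^2 + xy + y^2: not invariant]
(C) x^2 + y^2  ->  (sqrt(3)x/2 - y/2)^2 + (x/2 + sqrt(3)y/2)^2 = x^2 + y^2   [equals x^2 + y^2: invariant]
(D) xy  ->  (sqrt(3)x/2 - y/2)(x/2 + sqrt(3)y/2) = sqrt(3)x^2/4 + xy/2 - sqrt(3)y^2/4   [differs from xy: not invariant]

Only option (C), x^2 + y^2, is unchanged by the transformation.
x^2 + y^2 is the squared distance from the origin, which rotations preserve.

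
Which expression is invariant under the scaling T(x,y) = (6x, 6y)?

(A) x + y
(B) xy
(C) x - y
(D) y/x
D

Under the uniform scaling T(x,y) = (6x, 6y):
Substitute the transformed coordinates into each option and compare with the original:
(A) x + y  ->  (6x) + (6y) = 6x + 6y   [differs from x + y: not invariant]
(B) xy  ->  (6x)(6y) = 36xy   [differs from xy: not invariant]
(C) x - y  ->  (6x) - (6y) = 6x - 6y   [differs from x - y: not invariant]
(D) y/x  ->  (6y)/(6x) = y/x   [equals y/x: invariant]

Only option (D), y/x, is unchanged by the transformation.
The common factor 6 cancels in a ratio of coordinates, while sums, products and sums of squares pick up factors of 6 or 36.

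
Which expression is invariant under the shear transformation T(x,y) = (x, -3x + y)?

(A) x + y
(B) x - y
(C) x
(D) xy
C

Under the shear T(x,y) = (x, -3x + y):
Substitute the transformed coordinates into each option and compare with the original:
(A) x + y  ->  (x) + (-3x + y) = -2x + y   [differs from x + y: not invariant]
(B) x - y  ->  (x) - (-3x + y) = 4x - y   [differs from x - y: not invariant]
(C) x  ->  (x) = x   [equals x: invariant]
(D) xy  ->  (x)(-3x + y) = -3x^2 + xy   [differs from xy: not invariant]

Only option (C), x, is unchanged by the transformation.
A vertical shear moves points parallel to the y-axis, so the x-coordinate (and any function of x alone) is unchanged.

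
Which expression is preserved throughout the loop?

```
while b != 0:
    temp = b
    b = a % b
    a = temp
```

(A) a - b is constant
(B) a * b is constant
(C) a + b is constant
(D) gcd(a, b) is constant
D

A loop invariant must hold before the first iteration and be re-established by every execution of the body.

(D) gcd(a, b) is constant: One iteration replaces (a, b) by (b, a mod b). Since a mod b = a - q*b for an integer q, any common divisor of a and b divides b and a mod b, and conversely; hence gcd(b, a mod b) = gcd(a, b). For instance (20, 6) -> (6, 2) keeps gcd = 2. At exit b = 0 and a = gcd of the original inputs.

The other options fail:
(A) a - b is constant: e.g. (a, b) = (20, 6) -> (6, 2): the difference goes from 14 to 4.
(B) a * b is constant: e.g. (a, b) = (20, 6) -> (6, 2): the product goes from 120 to 12.
(C) a + b is constant: e.g. (a, b) = (20, 6) -> (6, 2): the sum goes from 26 to 8.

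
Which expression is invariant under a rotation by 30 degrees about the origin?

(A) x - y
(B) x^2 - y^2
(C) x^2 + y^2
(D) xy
C

A rotation by 30 degrees sends (x, y) to (sqrt(3)x/2 - y/2, x/2 + sqrt(3)y/2).
Substitute the transformed coordinates into each option and compare with the original:
(A) x - y  ->  (sqrt(3)x/2 - y/2) - (x/2 + sqrt(3)y/2) = -x/2 + sqrt(3)x/2 - sqrt(3)y/2 - y/2   [differs from x - y: not invariant]
(B) x^2 - y^2  ->  (sqrt(3)x/2 - y/2)^2 - (x/2 + sqrt(3)y/2)^2 = x^2/2 - sqrt(3)xy - y^2/2   [differs from x^2 - y^2: not invariant]
(C) x^2 + y^2  ->  (sqrt(3)x/2 - y/2)^2 + (x/2 + sqrt(3)y/2)^2 = x^2 + y^2   [equals x^2 + y^2: invariant]
(D) xy  ->  (sqrt(3)x/2 - y/2)(x/2 + sqrt(3)y/2) = sqrt(3)x^2/4 + xy/2 - sqrt(3)y^2/4   [differs from xy: not invariant]

Only option (C), x^2 + y^2, is unchanged by the transformation.
Geometrically, x^2 + y^2 is the squared distance from the origin, which every rotation about the origin preserves.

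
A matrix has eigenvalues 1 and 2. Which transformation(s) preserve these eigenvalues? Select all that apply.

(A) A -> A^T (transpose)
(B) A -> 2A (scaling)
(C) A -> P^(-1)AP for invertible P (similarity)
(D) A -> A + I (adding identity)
A and C

Eigenvalues are preserved by:
1. Similarity transformations: A -> P^(-1)AP (same characteristic polynomial)
2. Transpose: A^T has the same eigenvalues as A

Eigenvalues are NOT preserved by:
- Adding identity: eigenvalues become 1+1, 2+1
- Scaling: eigenvalues become 2, 4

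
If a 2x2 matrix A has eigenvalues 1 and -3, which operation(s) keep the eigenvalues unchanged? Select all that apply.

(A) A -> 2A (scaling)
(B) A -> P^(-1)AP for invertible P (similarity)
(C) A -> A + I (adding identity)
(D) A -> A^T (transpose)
B and D

Eigenvalues are preserved by:
1. Similarity transformations: A -> P^(-1)AP (same characteristic polynomial)
2. Transpose: A^T has the same eigenvalues as A

Eigenvalues are NOT preserved by:
- Adding identity: eigenvalues become 1+1, -3+1
- Scaling: eigenvalues become 2, -6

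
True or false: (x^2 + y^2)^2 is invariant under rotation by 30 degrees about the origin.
True

Applying rotation by 30 degrees: x' = x*cos(30 degrees) - y*sin(30 degrees) = sqrt(3)x/2 - y/2, y' = x*sin(30 degrees) + y*cos(30 degrees) = x/2 + sqrt(3)y/2

Substituting into (x^2 + y^2)^2:
((sqrt(3)x/2 - y/2)^2 + (x/2 + sqrt(3)y/2)^2)^2
= x^4 + 2x^2y^2 + y^4 = (x^2 + y^2)^2

This equals the original expression (x^2 + y^2)^2, so it IS invariant.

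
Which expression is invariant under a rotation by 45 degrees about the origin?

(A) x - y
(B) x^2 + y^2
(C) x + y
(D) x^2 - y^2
B

A rotation by 45 degrees sends (x, y) to (sqrt(2)x/2 - sqrt(2)y/2, sqrt(2)x/2 + sqrt(2)y/2).
Substitute the transformed coordinates into each option and compare with the original:
(A) x - y  ->  (sqrt(2)x/2 - sqrt(2)y/2) - (sqrt(2)x/2 + sqrt(2)y/2) = -sqrt(2)y   [differs from x - y: not invariant]
(B) x^2 + y^2  ->  (sqrt(2)x/2 - sqrt(2)y/2)^2 + (sqrt(2)x/2 + sqrt(2)y/2)^2 = x^2 + y^2   [equals x^2 + y^2: invariant]
(C) x + y  ->  (sqrt(2)x/2 - sqrt(2)y/2) + (sqrt(2)x/2 + sqrt(2)y/2) = sqrt(2)x   [differs from x + y: not invariant]
(D) x^2 - y^2  ->  (sqrt(2)x/2 - sqrt(2)y/2)^2 - (sqrt(2)x/2 + sqrt(2)y/2)^2 = -2xy   [differs from x^2 - y^2: not invariant]

Only option (B), x^2 + y^2, is unchanged by the transformation.
Geometrically, x^2 + y^2 is the squared distance from the origin, which every rotation about the origin preserves.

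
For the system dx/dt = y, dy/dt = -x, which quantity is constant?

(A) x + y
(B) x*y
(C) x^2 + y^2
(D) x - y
C

A first integral I satisfies dI/dt = 0 along every solution. Differentiate each option and use the equation of motion:
(A) d/dt[x + y] = y + (-x) = y - x, not identically 0
(B) d/dt[x*y] = (dx/dt)y + x(dy/dt) = y^2 - x^2, not identically 0
(C) d/dt[x^2 + y^2] = 2x*dx/dt + 2y*dy/dt = 2x*y + 2y*(-x) = 0
(D) d/dt[x - y] = y - (-x) = x + y, not identically 0

Only (C) has zero time-derivative. So x^2 + y^2 (the squared radius; trajectories are circles) is the conserved quantity.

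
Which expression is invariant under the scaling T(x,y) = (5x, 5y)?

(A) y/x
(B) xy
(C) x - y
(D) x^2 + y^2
A

Under the uniform scaling T(x,y) = (5x, 5y):
Substitute the transformed coordinates into each option and compare with the original:
(A) y/x  ->  (5y)/(5x) = y/x   [equals y/x: invariant]
(B) xy  ->  (5x)(5y) = 25xy   [differs from xy: not invariant]
(C) x - y  ->  (5x) - (5y) = 5x - 5y   [differs from x - y: not invariant]
(D) x^2 + y^2  ->  (5x)^2 + (5y)^2 = 25x^2 + 25y^2   [differs from x^2 + y^2: not invariant]

Only option (A), y/x, is unchanged by the transformation.
The common factor 5 cancels in a ratio of coordinates, while sums, products and sums of squares pick up factors of 5 or 25.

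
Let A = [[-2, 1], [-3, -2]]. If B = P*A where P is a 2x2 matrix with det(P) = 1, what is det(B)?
7

By the multiplicative property of determinants, det(B) = det(P*A) = det(P) * det(A) = det(A),
so the determinant is invariant under multiplication by any determinant-1 matrix; we just need det(A).

det(A) = (-2)(-2) - (1)(-3) = 4 - (-3) = 7

Therefore det(B) = 1 * 7 = 7.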